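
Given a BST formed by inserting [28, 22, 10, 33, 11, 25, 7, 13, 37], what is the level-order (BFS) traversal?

Tree insertion order: [28, 22, 10, 33, 11, 25, 7, 13, 37]
Tree (level-order array): [28, 22, 33, 10, 25, None, 37, 7, 11, None, None, None, None, None, None, None, 13]
BFS from the root, enqueuing left then right child of each popped node:
  queue [28] -> pop 28, enqueue [22, 33], visited so far: [28]
  queue [22, 33] -> pop 22, enqueue [10, 25], visited so far: [28, 22]
  queue [33, 10, 25] -> pop 33, enqueue [37], visited so far: [28, 22, 33]
  queue [10, 25, 37] -> pop 10, enqueue [7, 11], visited so far: [28, 22, 33, 10]
  queue [25, 37, 7, 11] -> pop 25, enqueue [none], visited so far: [28, 22, 33, 10, 25]
  queue [37, 7, 11] -> pop 37, enqueue [none], visited so far: [28, 22, 33, 10, 25, 37]
  queue [7, 11] -> pop 7, enqueue [none], visited so far: [28, 22, 33, 10, 25, 37, 7]
  queue [11] -> pop 11, enqueue [13], visited so far: [28, 22, 33, 10, 25, 37, 7, 11]
  queue [13] -> pop 13, enqueue [none], visited so far: [28, 22, 33, 10, 25, 37, 7, 11, 13]
Result: [28, 22, 33, 10, 25, 37, 7, 11, 13]


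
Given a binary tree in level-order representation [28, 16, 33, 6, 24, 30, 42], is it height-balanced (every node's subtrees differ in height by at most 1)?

Tree (level-order array): [28, 16, 33, 6, 24, 30, 42]
Definition: a tree is height-balanced if, at every node, |h(left) - h(right)| <= 1 (empty subtree has height -1).
Bottom-up per-node check:
  node 6: h_left=-1, h_right=-1, diff=0 [OK], height=0
  node 24: h_left=-1, h_right=-1, diff=0 [OK], height=0
  node 16: h_left=0, h_right=0, diff=0 [OK], height=1
  node 30: h_left=-1, h_right=-1, diff=0 [OK], height=0
  node 42: h_left=-1, h_right=-1, diff=0 [OK], height=0
  node 33: h_left=0, h_right=0, diff=0 [OK], height=1
  node 28: h_left=1, h_right=1, diff=0 [OK], height=2
All nodes satisfy the balance condition.
Result: Balanced


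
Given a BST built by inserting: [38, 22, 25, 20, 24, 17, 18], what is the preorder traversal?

Tree insertion order: [38, 22, 25, 20, 24, 17, 18]
Tree (level-order array): [38, 22, None, 20, 25, 17, None, 24, None, None, 18]
Preorder traversal: [38, 22, 20, 17, 18, 25, 24]


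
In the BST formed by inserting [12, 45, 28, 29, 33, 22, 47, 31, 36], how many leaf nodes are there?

Tree built from: [12, 45, 28, 29, 33, 22, 47, 31, 36]
Tree (level-order array): [12, None, 45, 28, 47, 22, 29, None, None, None, None, None, 33, 31, 36]
Rule: A leaf has 0 children.
Per-node child counts:
  node 12: 1 child(ren)
  node 45: 2 child(ren)
  node 28: 2 child(ren)
  node 22: 0 child(ren)
  node 29: 1 child(ren)
  node 33: 2 child(ren)
  node 31: 0 child(ren)
  node 36: 0 child(ren)
  node 47: 0 child(ren)
Matching nodes: [22, 31, 36, 47]
Count of leaf nodes: 4


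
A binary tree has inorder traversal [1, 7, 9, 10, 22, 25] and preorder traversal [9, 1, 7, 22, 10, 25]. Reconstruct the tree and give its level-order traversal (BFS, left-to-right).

Inorder:  [1, 7, 9, 10, 22, 25]
Preorder: [9, 1, 7, 22, 10, 25]
Algorithm: preorder visits root first, so consume preorder in order;
for each root, split the current inorder slice at that value into
left-subtree inorder and right-subtree inorder, then recurse.
Recursive splits:
  root=9; inorder splits into left=[1, 7], right=[10, 22, 25]
  root=1; inorder splits into left=[], right=[7]
  root=7; inorder splits into left=[], right=[]
  root=22; inorder splits into left=[10], right=[25]
  root=10; inorder splits into left=[], right=[]
  root=25; inorder splits into left=[], right=[]
Reconstructed level-order: [9, 1, 22, 7, 10, 25]


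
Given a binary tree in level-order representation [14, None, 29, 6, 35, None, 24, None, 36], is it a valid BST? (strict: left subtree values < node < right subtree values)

Level-order array: [14, None, 29, 6, 35, None, 24, None, 36]
Validate using subtree bounds (lo, hi): at each node, require lo < value < hi,
then recurse left with hi=value and right with lo=value.
Preorder trace (stopping at first violation):
  at node 14 with bounds (-inf, +inf): OK
  at node 29 with bounds (14, +inf): OK
  at node 6 with bounds (14, 29): VIOLATION
Node 6 violates its bound: not (14 < 6 < 29).
Result: Not a valid BST


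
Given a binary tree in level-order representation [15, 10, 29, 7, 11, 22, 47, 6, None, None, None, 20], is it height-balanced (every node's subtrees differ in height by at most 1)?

Tree (level-order array): [15, 10, 29, 7, 11, 22, 47, 6, None, None, None, 20]
Definition: a tree is height-balanced if, at every node, |h(left) - h(right)| <= 1 (empty subtree has height -1).
Bottom-up per-node check:
  node 6: h_left=-1, h_right=-1, diff=0 [OK], height=0
  node 7: h_left=0, h_right=-1, diff=1 [OK], height=1
  node 11: h_left=-1, h_right=-1, diff=0 [OK], height=0
  node 10: h_left=1, h_right=0, diff=1 [OK], height=2
  node 20: h_left=-1, h_right=-1, diff=0 [OK], height=0
  node 22: h_left=0, h_right=-1, diff=1 [OK], height=1
  node 47: h_left=-1, h_right=-1, diff=0 [OK], height=0
  node 29: h_left=1, h_right=0, diff=1 [OK], height=2
  node 15: h_left=2, h_right=2, diff=0 [OK], height=3
All nodes satisfy the balance condition.
Result: Balanced


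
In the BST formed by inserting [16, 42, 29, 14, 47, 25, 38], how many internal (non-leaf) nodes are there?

Tree built from: [16, 42, 29, 14, 47, 25, 38]
Tree (level-order array): [16, 14, 42, None, None, 29, 47, 25, 38]
Rule: An internal node has at least one child.
Per-node child counts:
  node 16: 2 child(ren)
  node 14: 0 child(ren)
  node 42: 2 child(ren)
  node 29: 2 child(ren)
  node 25: 0 child(ren)
  node 38: 0 child(ren)
  node 47: 0 child(ren)
Matching nodes: [16, 42, 29]
Count of internal (non-leaf) nodes: 3


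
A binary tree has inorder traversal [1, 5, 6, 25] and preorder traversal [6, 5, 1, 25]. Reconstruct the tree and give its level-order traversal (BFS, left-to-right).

Inorder:  [1, 5, 6, 25]
Preorder: [6, 5, 1, 25]
Algorithm: preorder visits root first, so consume preorder in order;
for each root, split the current inorder slice at that value into
left-subtree inorder and right-subtree inorder, then recurse.
Recursive splits:
  root=6; inorder splits into left=[1, 5], right=[25]
  root=5; inorder splits into left=[1], right=[]
  root=1; inorder splits into left=[], right=[]
  root=25; inorder splits into left=[], right=[]
Reconstructed level-order: [6, 5, 25, 1]


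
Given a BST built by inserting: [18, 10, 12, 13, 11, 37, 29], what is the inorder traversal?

Tree insertion order: [18, 10, 12, 13, 11, 37, 29]
Tree (level-order array): [18, 10, 37, None, 12, 29, None, 11, 13]
Inorder traversal: [10, 11, 12, 13, 18, 29, 37]


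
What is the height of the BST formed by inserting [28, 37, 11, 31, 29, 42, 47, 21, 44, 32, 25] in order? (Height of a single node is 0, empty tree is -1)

Insertion order: [28, 37, 11, 31, 29, 42, 47, 21, 44, 32, 25]
Tree (level-order array): [28, 11, 37, None, 21, 31, 42, None, 25, 29, 32, None, 47, None, None, None, None, None, None, 44]
Compute height bottom-up (empty subtree = -1):
  height(25) = 1 + max(-1, -1) = 0
  height(21) = 1 + max(-1, 0) = 1
  height(11) = 1 + max(-1, 1) = 2
  height(29) = 1 + max(-1, -1) = 0
  height(32) = 1 + max(-1, -1) = 0
  height(31) = 1 + max(0, 0) = 1
  height(44) = 1 + max(-1, -1) = 0
  height(47) = 1 + max(0, -1) = 1
  height(42) = 1 + max(-1, 1) = 2
  height(37) = 1 + max(1, 2) = 3
  height(28) = 1 + max(2, 3) = 4
Height = 4


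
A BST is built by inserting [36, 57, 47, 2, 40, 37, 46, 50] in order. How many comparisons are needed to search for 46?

Search path for 46: 36 -> 57 -> 47 -> 40 -> 46
Found: True
Comparisons: 5


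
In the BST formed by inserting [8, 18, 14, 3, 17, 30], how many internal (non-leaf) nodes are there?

Tree built from: [8, 18, 14, 3, 17, 30]
Tree (level-order array): [8, 3, 18, None, None, 14, 30, None, 17]
Rule: An internal node has at least one child.
Per-node child counts:
  node 8: 2 child(ren)
  node 3: 0 child(ren)
  node 18: 2 child(ren)
  node 14: 1 child(ren)
  node 17: 0 child(ren)
  node 30: 0 child(ren)
Matching nodes: [8, 18, 14]
Count of internal (non-leaf) nodes: 3


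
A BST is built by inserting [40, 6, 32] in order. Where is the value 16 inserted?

Starting tree (level order): [40, 6, None, None, 32]
Insertion path: 40 -> 6 -> 32
Result: insert 16 as left child of 32
Final tree (level order): [40, 6, None, None, 32, 16]


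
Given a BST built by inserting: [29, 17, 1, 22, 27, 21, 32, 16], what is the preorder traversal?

Tree insertion order: [29, 17, 1, 22, 27, 21, 32, 16]
Tree (level-order array): [29, 17, 32, 1, 22, None, None, None, 16, 21, 27]
Preorder traversal: [29, 17, 1, 16, 22, 21, 27, 32]


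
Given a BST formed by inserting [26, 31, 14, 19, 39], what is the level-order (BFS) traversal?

Tree insertion order: [26, 31, 14, 19, 39]
Tree (level-order array): [26, 14, 31, None, 19, None, 39]
BFS from the root, enqueuing left then right child of each popped node:
  queue [26] -> pop 26, enqueue [14, 31], visited so far: [26]
  queue [14, 31] -> pop 14, enqueue [19], visited so far: [26, 14]
  queue [31, 19] -> pop 31, enqueue [39], visited so far: [26, 14, 31]
  queue [19, 39] -> pop 19, enqueue [none], visited so far: [26, 14, 31, 19]
  queue [39] -> pop 39, enqueue [none], visited so far: [26, 14, 31, 19, 39]
Result: [26, 14, 31, 19, 39]


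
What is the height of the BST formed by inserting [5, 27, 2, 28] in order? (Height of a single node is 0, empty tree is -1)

Insertion order: [5, 27, 2, 28]
Tree (level-order array): [5, 2, 27, None, None, None, 28]
Compute height bottom-up (empty subtree = -1):
  height(2) = 1 + max(-1, -1) = 0
  height(28) = 1 + max(-1, -1) = 0
  height(27) = 1 + max(-1, 0) = 1
  height(5) = 1 + max(0, 1) = 2
Height = 2


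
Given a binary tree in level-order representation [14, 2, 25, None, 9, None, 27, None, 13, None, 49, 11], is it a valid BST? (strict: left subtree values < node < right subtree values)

Level-order array: [14, 2, 25, None, 9, None, 27, None, 13, None, 49, 11]
Validate using subtree bounds (lo, hi): at each node, require lo < value < hi,
then recurse left with hi=value and right with lo=value.
Preorder trace (stopping at first violation):
  at node 14 with bounds (-inf, +inf): OK
  at node 2 with bounds (-inf, 14): OK
  at node 9 with bounds (2, 14): OK
  at node 13 with bounds (9, 14): OK
  at node 11 with bounds (9, 13): OK
  at node 25 with bounds (14, +inf): OK
  at node 27 with bounds (25, +inf): OK
  at node 49 with bounds (27, +inf): OK
No violation found at any node.
Result: Valid BST


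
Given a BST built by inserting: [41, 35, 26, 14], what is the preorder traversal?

Tree insertion order: [41, 35, 26, 14]
Tree (level-order array): [41, 35, None, 26, None, 14]
Preorder traversal: [41, 35, 26, 14]


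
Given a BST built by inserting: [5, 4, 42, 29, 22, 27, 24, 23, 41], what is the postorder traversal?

Tree insertion order: [5, 4, 42, 29, 22, 27, 24, 23, 41]
Tree (level-order array): [5, 4, 42, None, None, 29, None, 22, 41, None, 27, None, None, 24, None, 23]
Postorder traversal: [4, 23, 24, 27, 22, 41, 29, 42, 5]


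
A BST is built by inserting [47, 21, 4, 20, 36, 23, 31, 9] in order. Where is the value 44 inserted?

Starting tree (level order): [47, 21, None, 4, 36, None, 20, 23, None, 9, None, None, 31]
Insertion path: 47 -> 21 -> 36
Result: insert 44 as right child of 36
Final tree (level order): [47, 21, None, 4, 36, None, 20, 23, 44, 9, None, None, 31]


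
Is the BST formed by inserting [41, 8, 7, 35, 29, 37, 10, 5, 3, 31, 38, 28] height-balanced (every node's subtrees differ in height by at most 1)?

Tree (level-order array): [41, 8, None, 7, 35, 5, None, 29, 37, 3, None, 10, 31, None, 38, None, None, None, 28]
Definition: a tree is height-balanced if, at every node, |h(left) - h(right)| <= 1 (empty subtree has height -1).
Bottom-up per-node check:
  node 3: h_left=-1, h_right=-1, diff=0 [OK], height=0
  node 5: h_left=0, h_right=-1, diff=1 [OK], height=1
  node 7: h_left=1, h_right=-1, diff=2 [FAIL (|1--1|=2 > 1)], height=2
  node 28: h_left=-1, h_right=-1, diff=0 [OK], height=0
  node 10: h_left=-1, h_right=0, diff=1 [OK], height=1
  node 31: h_left=-1, h_right=-1, diff=0 [OK], height=0
  node 29: h_left=1, h_right=0, diff=1 [OK], height=2
  node 38: h_left=-1, h_right=-1, diff=0 [OK], height=0
  node 37: h_left=-1, h_right=0, diff=1 [OK], height=1
  node 35: h_left=2, h_right=1, diff=1 [OK], height=3
  node 8: h_left=2, h_right=3, diff=1 [OK], height=4
  node 41: h_left=4, h_right=-1, diff=5 [FAIL (|4--1|=5 > 1)], height=5
Node 7 violates the condition: |1 - -1| = 2 > 1.
Result: Not balanced


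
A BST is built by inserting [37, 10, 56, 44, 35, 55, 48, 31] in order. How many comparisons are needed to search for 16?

Search path for 16: 37 -> 10 -> 35 -> 31
Found: False
Comparisons: 4


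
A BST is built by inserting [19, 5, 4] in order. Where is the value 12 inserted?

Starting tree (level order): [19, 5, None, 4]
Insertion path: 19 -> 5
Result: insert 12 as right child of 5
Final tree (level order): [19, 5, None, 4, 12]


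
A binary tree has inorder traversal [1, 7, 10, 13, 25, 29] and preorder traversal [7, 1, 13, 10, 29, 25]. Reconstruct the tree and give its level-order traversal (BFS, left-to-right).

Inorder:  [1, 7, 10, 13, 25, 29]
Preorder: [7, 1, 13, 10, 29, 25]
Algorithm: preorder visits root first, so consume preorder in order;
for each root, split the current inorder slice at that value into
left-subtree inorder and right-subtree inorder, then recurse.
Recursive splits:
  root=7; inorder splits into left=[1], right=[10, 13, 25, 29]
  root=1; inorder splits into left=[], right=[]
  root=13; inorder splits into left=[10], right=[25, 29]
  root=10; inorder splits into left=[], right=[]
  root=29; inorder splits into left=[25], right=[]
  root=25; inorder splits into left=[], right=[]
Reconstructed level-order: [7, 1, 13, 10, 29, 25]


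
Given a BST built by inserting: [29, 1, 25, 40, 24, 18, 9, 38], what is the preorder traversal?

Tree insertion order: [29, 1, 25, 40, 24, 18, 9, 38]
Tree (level-order array): [29, 1, 40, None, 25, 38, None, 24, None, None, None, 18, None, 9]
Preorder traversal: [29, 1, 25, 24, 18, 9, 40, 38]


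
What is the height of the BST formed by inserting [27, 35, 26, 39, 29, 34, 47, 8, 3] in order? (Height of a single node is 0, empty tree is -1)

Insertion order: [27, 35, 26, 39, 29, 34, 47, 8, 3]
Tree (level-order array): [27, 26, 35, 8, None, 29, 39, 3, None, None, 34, None, 47]
Compute height bottom-up (empty subtree = -1):
  height(3) = 1 + max(-1, -1) = 0
  height(8) = 1 + max(0, -1) = 1
  height(26) = 1 + max(1, -1) = 2
  height(34) = 1 + max(-1, -1) = 0
  height(29) = 1 + max(-1, 0) = 1
  height(47) = 1 + max(-1, -1) = 0
  height(39) = 1 + max(-1, 0) = 1
  height(35) = 1 + max(1, 1) = 2
  height(27) = 1 + max(2, 2) = 3
Height = 3


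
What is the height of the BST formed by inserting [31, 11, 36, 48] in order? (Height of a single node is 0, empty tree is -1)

Insertion order: [31, 11, 36, 48]
Tree (level-order array): [31, 11, 36, None, None, None, 48]
Compute height bottom-up (empty subtree = -1):
  height(11) = 1 + max(-1, -1) = 0
  height(48) = 1 + max(-1, -1) = 0
  height(36) = 1 + max(-1, 0) = 1
  height(31) = 1 + max(0, 1) = 2
Height = 2


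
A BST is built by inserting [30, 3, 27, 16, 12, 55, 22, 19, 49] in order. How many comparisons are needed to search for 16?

Search path for 16: 30 -> 3 -> 27 -> 16
Found: True
Comparisons: 4


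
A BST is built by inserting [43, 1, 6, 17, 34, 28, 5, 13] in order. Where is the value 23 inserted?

Starting tree (level order): [43, 1, None, None, 6, 5, 17, None, None, 13, 34, None, None, 28]
Insertion path: 43 -> 1 -> 6 -> 17 -> 34 -> 28
Result: insert 23 as left child of 28
Final tree (level order): [43, 1, None, None, 6, 5, 17, None, None, 13, 34, None, None, 28, None, 23]


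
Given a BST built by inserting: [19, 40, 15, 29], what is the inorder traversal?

Tree insertion order: [19, 40, 15, 29]
Tree (level-order array): [19, 15, 40, None, None, 29]
Inorder traversal: [15, 19, 29, 40]


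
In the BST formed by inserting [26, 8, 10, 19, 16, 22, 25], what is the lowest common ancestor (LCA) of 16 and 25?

Tree insertion order: [26, 8, 10, 19, 16, 22, 25]
Tree (level-order array): [26, 8, None, None, 10, None, 19, 16, 22, None, None, None, 25]
In a BST, the LCA of p=16, q=25 is the first node v on the
root-to-leaf path with p <= v <= q (go left if both < v, right if both > v).
Walk from root:
  at 26: both 16 and 25 < 26, go left
  at 8: both 16 and 25 > 8, go right
  at 10: both 16 and 25 > 10, go right
  at 19: 16 <= 19 <= 25, this is the LCA
LCA = 19


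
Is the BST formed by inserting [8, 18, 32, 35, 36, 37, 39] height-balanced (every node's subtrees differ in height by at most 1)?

Tree (level-order array): [8, None, 18, None, 32, None, 35, None, 36, None, 37, None, 39]
Definition: a tree is height-balanced if, at every node, |h(left) - h(right)| <= 1 (empty subtree has height -1).
Bottom-up per-node check:
  node 39: h_left=-1, h_right=-1, diff=0 [OK], height=0
  node 37: h_left=-1, h_right=0, diff=1 [OK], height=1
  node 36: h_left=-1, h_right=1, diff=2 [FAIL (|-1-1|=2 > 1)], height=2
  node 35: h_left=-1, h_right=2, diff=3 [FAIL (|-1-2|=3 > 1)], height=3
  node 32: h_left=-1, h_right=3, diff=4 [FAIL (|-1-3|=4 > 1)], height=4
  node 18: h_left=-1, h_right=4, diff=5 [FAIL (|-1-4|=5 > 1)], height=5
  node 8: h_left=-1, h_right=5, diff=6 [FAIL (|-1-5|=6 > 1)], height=6
Node 36 violates the condition: |-1 - 1| = 2 > 1.
Result: Not balanced


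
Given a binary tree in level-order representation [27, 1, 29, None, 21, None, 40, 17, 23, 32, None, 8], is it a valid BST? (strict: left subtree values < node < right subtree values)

Level-order array: [27, 1, 29, None, 21, None, 40, 17, 23, 32, None, 8]
Validate using subtree bounds (lo, hi): at each node, require lo < value < hi,
then recurse left with hi=value and right with lo=value.
Preorder trace (stopping at first violation):
  at node 27 with bounds (-inf, +inf): OK
  at node 1 with bounds (-inf, 27): OK
  at node 21 with bounds (1, 27): OK
  at node 17 with bounds (1, 21): OK
  at node 8 with bounds (1, 17): OK
  at node 23 with bounds (21, 27): OK
  at node 29 with bounds (27, +inf): OK
  at node 40 with bounds (29, +inf): OK
  at node 32 with bounds (29, 40): OK
No violation found at any node.
Result: Valid BST


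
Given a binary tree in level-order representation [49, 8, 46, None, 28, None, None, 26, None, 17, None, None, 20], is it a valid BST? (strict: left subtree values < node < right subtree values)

Level-order array: [49, 8, 46, None, 28, None, None, 26, None, 17, None, None, 20]
Validate using subtree bounds (lo, hi): at each node, require lo < value < hi,
then recurse left with hi=value and right with lo=value.
Preorder trace (stopping at first violation):
  at node 49 with bounds (-inf, +inf): OK
  at node 8 with bounds (-inf, 49): OK
  at node 28 with bounds (8, 49): OK
  at node 26 with bounds (8, 28): OK
  at node 17 with bounds (8, 26): OK
  at node 20 with bounds (17, 26): OK
  at node 46 with bounds (49, +inf): VIOLATION
Node 46 violates its bound: not (49 < 46 < +inf).
Result: Not a valid BST


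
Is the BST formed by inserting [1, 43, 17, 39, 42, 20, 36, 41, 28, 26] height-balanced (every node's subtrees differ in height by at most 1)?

Tree (level-order array): [1, None, 43, 17, None, None, 39, 20, 42, None, 36, 41, None, 28, None, None, None, 26]
Definition: a tree is height-balanced if, at every node, |h(left) - h(right)| <= 1 (empty subtree has height -1).
Bottom-up per-node check:
  node 26: h_left=-1, h_right=-1, diff=0 [OK], height=0
  node 28: h_left=0, h_right=-1, diff=1 [OK], height=1
  node 36: h_left=1, h_right=-1, diff=2 [FAIL (|1--1|=2 > 1)], height=2
  node 20: h_left=-1, h_right=2, diff=3 [FAIL (|-1-2|=3 > 1)], height=3
  node 41: h_left=-1, h_right=-1, diff=0 [OK], height=0
  node 42: h_left=0, h_right=-1, diff=1 [OK], height=1
  node 39: h_left=3, h_right=1, diff=2 [FAIL (|3-1|=2 > 1)], height=4
  node 17: h_left=-1, h_right=4, diff=5 [FAIL (|-1-4|=5 > 1)], height=5
  node 43: h_left=5, h_right=-1, diff=6 [FAIL (|5--1|=6 > 1)], height=6
  node 1: h_left=-1, h_right=6, diff=7 [FAIL (|-1-6|=7 > 1)], height=7
Node 36 violates the condition: |1 - -1| = 2 > 1.
Result: Not balanced


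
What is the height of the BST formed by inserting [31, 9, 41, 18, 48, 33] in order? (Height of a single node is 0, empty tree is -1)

Insertion order: [31, 9, 41, 18, 48, 33]
Tree (level-order array): [31, 9, 41, None, 18, 33, 48]
Compute height bottom-up (empty subtree = -1):
  height(18) = 1 + max(-1, -1) = 0
  height(9) = 1 + max(-1, 0) = 1
  height(33) = 1 + max(-1, -1) = 0
  height(48) = 1 + max(-1, -1) = 0
  height(41) = 1 + max(0, 0) = 1
  height(31) = 1 + max(1, 1) = 2
Height = 2


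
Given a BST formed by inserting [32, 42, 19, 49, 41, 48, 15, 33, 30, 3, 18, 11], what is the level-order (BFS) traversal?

Tree insertion order: [32, 42, 19, 49, 41, 48, 15, 33, 30, 3, 18, 11]
Tree (level-order array): [32, 19, 42, 15, 30, 41, 49, 3, 18, None, None, 33, None, 48, None, None, 11]
BFS from the root, enqueuing left then right child of each popped node:
  queue [32] -> pop 32, enqueue [19, 42], visited so far: [32]
  queue [19, 42] -> pop 19, enqueue [15, 30], visited so far: [32, 19]
  queue [42, 15, 30] -> pop 42, enqueue [41, 49], visited so far: [32, 19, 42]
  queue [15, 30, 41, 49] -> pop 15, enqueue [3, 18], visited so far: [32, 19, 42, 15]
  queue [30, 41, 49, 3, 18] -> pop 30, enqueue [none], visited so far: [32, 19, 42, 15, 30]
  queue [41, 49, 3, 18] -> pop 41, enqueue [33], visited so far: [32, 19, 42, 15, 30, 41]
  queue [49, 3, 18, 33] -> pop 49, enqueue [48], visited so far: [32, 19, 42, 15, 30, 41, 49]
  queue [3, 18, 33, 48] -> pop 3, enqueue [11], visited so far: [32, 19, 42, 15, 30, 41, 49, 3]
  queue [18, 33, 48, 11] -> pop 18, enqueue [none], visited so far: [32, 19, 42, 15, 30, 41, 49, 3, 18]
  queue [33, 48, 11] -> pop 33, enqueue [none], visited so far: [32, 19, 42, 15, 30, 41, 49, 3, 18, 33]
  queue [48, 11] -> pop 48, enqueue [none], visited so far: [32, 19, 42, 15, 30, 41, 49, 3, 18, 33, 48]
  queue [11] -> pop 11, enqueue [none], visited so far: [32, 19, 42, 15, 30, 41, 49, 3, 18, 33, 48, 11]
Result: [32, 19, 42, 15, 30, 41, 49, 3, 18, 33, 48, 11]


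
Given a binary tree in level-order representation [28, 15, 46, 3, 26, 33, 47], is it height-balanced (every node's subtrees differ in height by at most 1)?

Tree (level-order array): [28, 15, 46, 3, 26, 33, 47]
Definition: a tree is height-balanced if, at every node, |h(left) - h(right)| <= 1 (empty subtree has height -1).
Bottom-up per-node check:
  node 3: h_left=-1, h_right=-1, diff=0 [OK], height=0
  node 26: h_left=-1, h_right=-1, diff=0 [OK], height=0
  node 15: h_left=0, h_right=0, diff=0 [OK], height=1
  node 33: h_left=-1, h_right=-1, diff=0 [OK], height=0
  node 47: h_left=-1, h_right=-1, diff=0 [OK], height=0
  node 46: h_left=0, h_right=0, diff=0 [OK], height=1
  node 28: h_left=1, h_right=1, diff=0 [OK], height=2
All nodes satisfy the balance condition.
Result: Balanced


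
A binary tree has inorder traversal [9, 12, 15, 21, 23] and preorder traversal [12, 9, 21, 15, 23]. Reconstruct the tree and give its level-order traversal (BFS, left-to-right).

Inorder:  [9, 12, 15, 21, 23]
Preorder: [12, 9, 21, 15, 23]
Algorithm: preorder visits root first, so consume preorder in order;
for each root, split the current inorder slice at that value into
left-subtree inorder and right-subtree inorder, then recurse.
Recursive splits:
  root=12; inorder splits into left=[9], right=[15, 21, 23]
  root=9; inorder splits into left=[], right=[]
  root=21; inorder splits into left=[15], right=[23]
  root=15; inorder splits into left=[], right=[]
  root=23; inorder splits into left=[], right=[]
Reconstructed level-order: [12, 9, 21, 15, 23]


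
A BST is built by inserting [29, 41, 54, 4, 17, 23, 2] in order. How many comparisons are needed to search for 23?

Search path for 23: 29 -> 4 -> 17 -> 23
Found: True
Comparisons: 4


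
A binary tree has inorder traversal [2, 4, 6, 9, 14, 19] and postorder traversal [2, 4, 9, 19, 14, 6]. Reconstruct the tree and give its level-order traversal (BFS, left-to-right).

Inorder:   [2, 4, 6, 9, 14, 19]
Postorder: [2, 4, 9, 19, 14, 6]
Algorithm: postorder visits root last, so walk postorder right-to-left;
each value is the root of the current inorder slice — split it at that
value, recurse on the right subtree first, then the left.
Recursive splits:
  root=6; inorder splits into left=[2, 4], right=[9, 14, 19]
  root=14; inorder splits into left=[9], right=[19]
  root=19; inorder splits into left=[], right=[]
  root=9; inorder splits into left=[], right=[]
  root=4; inorder splits into left=[2], right=[]
  root=2; inorder splits into left=[], right=[]
Reconstructed level-order: [6, 4, 14, 2, 9, 19]


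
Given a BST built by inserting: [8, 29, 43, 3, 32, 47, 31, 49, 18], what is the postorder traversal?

Tree insertion order: [8, 29, 43, 3, 32, 47, 31, 49, 18]
Tree (level-order array): [8, 3, 29, None, None, 18, 43, None, None, 32, 47, 31, None, None, 49]
Postorder traversal: [3, 18, 31, 32, 49, 47, 43, 29, 8]


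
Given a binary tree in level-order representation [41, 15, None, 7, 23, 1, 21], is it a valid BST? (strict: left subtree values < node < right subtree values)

Level-order array: [41, 15, None, 7, 23, 1, 21]
Validate using subtree bounds (lo, hi): at each node, require lo < value < hi,
then recurse left with hi=value and right with lo=value.
Preorder trace (stopping at first violation):
  at node 41 with bounds (-inf, +inf): OK
  at node 15 with bounds (-inf, 41): OK
  at node 7 with bounds (-inf, 15): OK
  at node 1 with bounds (-inf, 7): OK
  at node 21 with bounds (7, 15): VIOLATION
Node 21 violates its bound: not (7 < 21 < 15).
Result: Not a valid BST


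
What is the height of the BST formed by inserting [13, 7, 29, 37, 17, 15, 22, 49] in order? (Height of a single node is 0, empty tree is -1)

Insertion order: [13, 7, 29, 37, 17, 15, 22, 49]
Tree (level-order array): [13, 7, 29, None, None, 17, 37, 15, 22, None, 49]
Compute height bottom-up (empty subtree = -1):
  height(7) = 1 + max(-1, -1) = 0
  height(15) = 1 + max(-1, -1) = 0
  height(22) = 1 + max(-1, -1) = 0
  height(17) = 1 + max(0, 0) = 1
  height(49) = 1 + max(-1, -1) = 0
  height(37) = 1 + max(-1, 0) = 1
  height(29) = 1 + max(1, 1) = 2
  height(13) = 1 + max(0, 2) = 3
Height = 3


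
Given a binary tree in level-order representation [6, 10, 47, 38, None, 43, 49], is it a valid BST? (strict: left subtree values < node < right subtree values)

Level-order array: [6, 10, 47, 38, None, 43, 49]
Validate using subtree bounds (lo, hi): at each node, require lo < value < hi,
then recurse left with hi=value and right with lo=value.
Preorder trace (stopping at first violation):
  at node 6 with bounds (-inf, +inf): OK
  at node 10 with bounds (-inf, 6): VIOLATION
Node 10 violates its bound: not (-inf < 10 < 6).
Result: Not a valid BST


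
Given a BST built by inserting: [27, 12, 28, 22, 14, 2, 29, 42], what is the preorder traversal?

Tree insertion order: [27, 12, 28, 22, 14, 2, 29, 42]
Tree (level-order array): [27, 12, 28, 2, 22, None, 29, None, None, 14, None, None, 42]
Preorder traversal: [27, 12, 2, 22, 14, 28, 29, 42]


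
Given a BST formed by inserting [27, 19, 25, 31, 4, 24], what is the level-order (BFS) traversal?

Tree insertion order: [27, 19, 25, 31, 4, 24]
Tree (level-order array): [27, 19, 31, 4, 25, None, None, None, None, 24]
BFS from the root, enqueuing left then right child of each popped node:
  queue [27] -> pop 27, enqueue [19, 31], visited so far: [27]
  queue [19, 31] -> pop 19, enqueue [4, 25], visited so far: [27, 19]
  queue [31, 4, 25] -> pop 31, enqueue [none], visited so far: [27, 19, 31]
  queue [4, 25] -> pop 4, enqueue [none], visited so far: [27, 19, 31, 4]
  queue [25] -> pop 25, enqueue [24], visited so far: [27, 19, 31, 4, 25]
  queue [24] -> pop 24, enqueue [none], visited so far: [27, 19, 31, 4, 25, 24]
Result: [27, 19, 31, 4, 25, 24]


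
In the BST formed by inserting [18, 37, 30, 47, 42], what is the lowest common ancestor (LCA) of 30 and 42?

Tree insertion order: [18, 37, 30, 47, 42]
Tree (level-order array): [18, None, 37, 30, 47, None, None, 42]
In a BST, the LCA of p=30, q=42 is the first node v on the
root-to-leaf path with p <= v <= q (go left if both < v, right if both > v).
Walk from root:
  at 18: both 30 and 42 > 18, go right
  at 37: 30 <= 37 <= 42, this is the LCA
LCA = 37


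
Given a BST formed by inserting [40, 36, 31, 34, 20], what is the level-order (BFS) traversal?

Tree insertion order: [40, 36, 31, 34, 20]
Tree (level-order array): [40, 36, None, 31, None, 20, 34]
BFS from the root, enqueuing left then right child of each popped node:
  queue [40] -> pop 40, enqueue [36], visited so far: [40]
  queue [36] -> pop 36, enqueue [31], visited so far: [40, 36]
  queue [31] -> pop 31, enqueue [20, 34], visited so far: [40, 36, 31]
  queue [20, 34] -> pop 20, enqueue [none], visited so far: [40, 36, 31, 20]
  queue [34] -> pop 34, enqueue [none], visited so far: [40, 36, 31, 20, 34]
Result: [40, 36, 31, 20, 34]


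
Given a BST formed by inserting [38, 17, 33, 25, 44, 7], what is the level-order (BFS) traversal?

Tree insertion order: [38, 17, 33, 25, 44, 7]
Tree (level-order array): [38, 17, 44, 7, 33, None, None, None, None, 25]
BFS from the root, enqueuing left then right child of each popped node:
  queue [38] -> pop 38, enqueue [17, 44], visited so far: [38]
  queue [17, 44] -> pop 17, enqueue [7, 33], visited so far: [38, 17]
  queue [44, 7, 33] -> pop 44, enqueue [none], visited so far: [38, 17, 44]
  queue [7, 33] -> pop 7, enqueue [none], visited so far: [38, 17, 44, 7]
  queue [33] -> pop 33, enqueue [25], visited so far: [38, 17, 44, 7, 33]
  queue [25] -> pop 25, enqueue [none], visited so far: [38, 17, 44, 7, 33, 25]
Result: [38, 17, 44, 7, 33, 25]


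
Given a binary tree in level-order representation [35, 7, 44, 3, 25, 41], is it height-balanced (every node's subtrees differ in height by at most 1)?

Tree (level-order array): [35, 7, 44, 3, 25, 41]
Definition: a tree is height-balanced if, at every node, |h(left) - h(right)| <= 1 (empty subtree has height -1).
Bottom-up per-node check:
  node 3: h_left=-1, h_right=-1, diff=0 [OK], height=0
  node 25: h_left=-1, h_right=-1, diff=0 [OK], height=0
  node 7: h_left=0, h_right=0, diff=0 [OK], height=1
  node 41: h_left=-1, h_right=-1, diff=0 [OK], height=0
  node 44: h_left=0, h_right=-1, diff=1 [OK], height=1
  node 35: h_left=1, h_right=1, diff=0 [OK], height=2
All nodes satisfy the balance condition.
Result: Balanced


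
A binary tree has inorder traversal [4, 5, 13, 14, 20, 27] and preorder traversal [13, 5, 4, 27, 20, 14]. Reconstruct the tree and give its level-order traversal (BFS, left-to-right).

Inorder:  [4, 5, 13, 14, 20, 27]
Preorder: [13, 5, 4, 27, 20, 14]
Algorithm: preorder visits root first, so consume preorder in order;
for each root, split the current inorder slice at that value into
left-subtree inorder and right-subtree inorder, then recurse.
Recursive splits:
  root=13; inorder splits into left=[4, 5], right=[14, 20, 27]
  root=5; inorder splits into left=[4], right=[]
  root=4; inorder splits into left=[], right=[]
  root=27; inorder splits into left=[14, 20], right=[]
  root=20; inorder splits into left=[14], right=[]
  root=14; inorder splits into left=[], right=[]
Reconstructed level-order: [13, 5, 27, 4, 20, 14]


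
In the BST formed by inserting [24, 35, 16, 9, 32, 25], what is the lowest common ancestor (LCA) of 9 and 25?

Tree insertion order: [24, 35, 16, 9, 32, 25]
Tree (level-order array): [24, 16, 35, 9, None, 32, None, None, None, 25]
In a BST, the LCA of p=9, q=25 is the first node v on the
root-to-leaf path with p <= v <= q (go left if both < v, right if both > v).
Walk from root:
  at 24: 9 <= 24 <= 25, this is the LCA
LCA = 24


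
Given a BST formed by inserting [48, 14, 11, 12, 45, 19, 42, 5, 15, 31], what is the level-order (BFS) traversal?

Tree insertion order: [48, 14, 11, 12, 45, 19, 42, 5, 15, 31]
Tree (level-order array): [48, 14, None, 11, 45, 5, 12, 19, None, None, None, None, None, 15, 42, None, None, 31]
BFS from the root, enqueuing left then right child of each popped node:
  queue [48] -> pop 48, enqueue [14], visited so far: [48]
  queue [14] -> pop 14, enqueue [11, 45], visited so far: [48, 14]
  queue [11, 45] -> pop 11, enqueue [5, 12], visited so far: [48, 14, 11]
  queue [45, 5, 12] -> pop 45, enqueue [19], visited so far: [48, 14, 11, 45]
  queue [5, 12, 19] -> pop 5, enqueue [none], visited so far: [48, 14, 11, 45, 5]
  queue [12, 19] -> pop 12, enqueue [none], visited so far: [48, 14, 11, 45, 5, 12]
  queue [19] -> pop 19, enqueue [15, 42], visited so far: [48, 14, 11, 45, 5, 12, 19]
  queue [15, 42] -> pop 15, enqueue [none], visited so far: [48, 14, 11, 45, 5, 12, 19, 15]
  queue [42] -> pop 42, enqueue [31], visited so far: [48, 14, 11, 45, 5, 12, 19, 15, 42]
  queue [31] -> pop 31, enqueue [none], visited so far: [48, 14, 11, 45, 5, 12, 19, 15, 42, 31]
Result: [48, 14, 11, 45, 5, 12, 19, 15, 42, 31]


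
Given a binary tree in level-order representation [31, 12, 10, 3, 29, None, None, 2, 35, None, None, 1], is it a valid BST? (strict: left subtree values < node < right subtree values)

Level-order array: [31, 12, 10, 3, 29, None, None, 2, 35, None, None, 1]
Validate using subtree bounds (lo, hi): at each node, require lo < value < hi,
then recurse left with hi=value and right with lo=value.
Preorder trace (stopping at first violation):
  at node 31 with bounds (-inf, +inf): OK
  at node 12 with bounds (-inf, 31): OK
  at node 3 with bounds (-inf, 12): OK
  at node 2 with bounds (-inf, 3): OK
  at node 1 with bounds (-inf, 2): OK
  at node 35 with bounds (3, 12): VIOLATION
Node 35 violates its bound: not (3 < 35 < 12).
Result: Not a valid BST


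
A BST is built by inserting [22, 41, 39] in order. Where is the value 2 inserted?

Starting tree (level order): [22, None, 41, 39]
Insertion path: 22
Result: insert 2 as left child of 22
Final tree (level order): [22, 2, 41, None, None, 39]


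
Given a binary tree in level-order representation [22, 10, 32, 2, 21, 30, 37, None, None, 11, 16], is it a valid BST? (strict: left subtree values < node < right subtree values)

Level-order array: [22, 10, 32, 2, 21, 30, 37, None, None, 11, 16]
Validate using subtree bounds (lo, hi): at each node, require lo < value < hi,
then recurse left with hi=value and right with lo=value.
Preorder trace (stopping at first violation):
  at node 22 with bounds (-inf, +inf): OK
  at node 10 with bounds (-inf, 22): OK
  at node 2 with bounds (-inf, 10): OK
  at node 21 with bounds (10, 22): OK
  at node 11 with bounds (10, 21): OK
  at node 16 with bounds (21, 22): VIOLATION
Node 16 violates its bound: not (21 < 16 < 22).
Result: Not a valid BST


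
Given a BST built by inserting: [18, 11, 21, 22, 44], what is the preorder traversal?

Tree insertion order: [18, 11, 21, 22, 44]
Tree (level-order array): [18, 11, 21, None, None, None, 22, None, 44]
Preorder traversal: [18, 11, 21, 22, 44]


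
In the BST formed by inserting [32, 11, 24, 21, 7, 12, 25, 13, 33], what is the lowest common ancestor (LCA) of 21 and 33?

Tree insertion order: [32, 11, 24, 21, 7, 12, 25, 13, 33]
Tree (level-order array): [32, 11, 33, 7, 24, None, None, None, None, 21, 25, 12, None, None, None, None, 13]
In a BST, the LCA of p=21, q=33 is the first node v on the
root-to-leaf path with p <= v <= q (go left if both < v, right if both > v).
Walk from root:
  at 32: 21 <= 32 <= 33, this is the LCA
LCA = 32


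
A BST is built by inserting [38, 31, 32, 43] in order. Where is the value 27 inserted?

Starting tree (level order): [38, 31, 43, None, 32]
Insertion path: 38 -> 31
Result: insert 27 as left child of 31
Final tree (level order): [38, 31, 43, 27, 32]


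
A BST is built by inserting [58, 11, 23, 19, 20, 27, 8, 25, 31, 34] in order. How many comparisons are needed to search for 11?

Search path for 11: 58 -> 11
Found: True
Comparisons: 2


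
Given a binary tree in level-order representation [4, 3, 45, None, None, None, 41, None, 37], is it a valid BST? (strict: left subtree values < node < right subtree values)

Level-order array: [4, 3, 45, None, None, None, 41, None, 37]
Validate using subtree bounds (lo, hi): at each node, require lo < value < hi,
then recurse left with hi=value and right with lo=value.
Preorder trace (stopping at first violation):
  at node 4 with bounds (-inf, +inf): OK
  at node 3 with bounds (-inf, 4): OK
  at node 45 with bounds (4, +inf): OK
  at node 41 with bounds (45, +inf): VIOLATION
Node 41 violates its bound: not (45 < 41 < +inf).
Result: Not a valid BST


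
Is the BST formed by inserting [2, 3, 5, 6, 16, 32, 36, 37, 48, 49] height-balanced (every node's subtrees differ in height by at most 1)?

Tree (level-order array): [2, None, 3, None, 5, None, 6, None, 16, None, 32, None, 36, None, 37, None, 48, None, 49]
Definition: a tree is height-balanced if, at every node, |h(left) - h(right)| <= 1 (empty subtree has height -1).
Bottom-up per-node check:
  node 49: h_left=-1, h_right=-1, diff=0 [OK], height=0
  node 48: h_left=-1, h_right=0, diff=1 [OK], height=1
  node 37: h_left=-1, h_right=1, diff=2 [FAIL (|-1-1|=2 > 1)], height=2
  node 36: h_left=-1, h_right=2, diff=3 [FAIL (|-1-2|=3 > 1)], height=3
  node 32: h_left=-1, h_right=3, diff=4 [FAIL (|-1-3|=4 > 1)], height=4
  node 16: h_left=-1, h_right=4, diff=5 [FAIL (|-1-4|=5 > 1)], height=5
  node 6: h_left=-1, h_right=5, diff=6 [FAIL (|-1-5|=6 > 1)], height=6
  node 5: h_left=-1, h_right=6, diff=7 [FAIL (|-1-6|=7 > 1)], height=7
  node 3: h_left=-1, h_right=7, diff=8 [FAIL (|-1-7|=8 > 1)], height=8
  node 2: h_left=-1, h_right=8, diff=9 [FAIL (|-1-8|=9 > 1)], height=9
Node 37 violates the condition: |-1 - 1| = 2 > 1.
Result: Not balanced


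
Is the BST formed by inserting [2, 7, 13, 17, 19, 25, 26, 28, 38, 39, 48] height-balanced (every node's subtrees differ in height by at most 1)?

Tree (level-order array): [2, None, 7, None, 13, None, 17, None, 19, None, 25, None, 26, None, 28, None, 38, None, 39, None, 48]
Definition: a tree is height-balanced if, at every node, |h(left) - h(right)| <= 1 (empty subtree has height -1).
Bottom-up per-node check:
  node 48: h_left=-1, h_right=-1, diff=0 [OK], height=0
  node 39: h_left=-1, h_right=0, diff=1 [OK], height=1
  node 38: h_left=-1, h_right=1, diff=2 [FAIL (|-1-1|=2 > 1)], height=2
  node 28: h_left=-1, h_right=2, diff=3 [FAIL (|-1-2|=3 > 1)], height=3
  node 26: h_left=-1, h_right=3, diff=4 [FAIL (|-1-3|=4 > 1)], height=4
  node 25: h_left=-1, h_right=4, diff=5 [FAIL (|-1-4|=5 > 1)], height=5
  node 19: h_left=-1, h_right=5, diff=6 [FAIL (|-1-5|=6 > 1)], height=6
  node 17: h_left=-1, h_right=6, diff=7 [FAIL (|-1-6|=7 > 1)], height=7
  node 13: h_left=-1, h_right=7, diff=8 [FAIL (|-1-7|=8 > 1)], height=8
  node 7: h_left=-1, h_right=8, diff=9 [FAIL (|-1-8|=9 > 1)], height=9
  node 2: h_left=-1, h_right=9, diff=10 [FAIL (|-1-9|=10 > 1)], height=10
Node 38 violates the condition: |-1 - 1| = 2 > 1.
Result: Not balanced


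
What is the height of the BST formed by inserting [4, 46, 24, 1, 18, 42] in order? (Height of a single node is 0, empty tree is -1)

Insertion order: [4, 46, 24, 1, 18, 42]
Tree (level-order array): [4, 1, 46, None, None, 24, None, 18, 42]
Compute height bottom-up (empty subtree = -1):
  height(1) = 1 + max(-1, -1) = 0
  height(18) = 1 + max(-1, -1) = 0
  height(42) = 1 + max(-1, -1) = 0
  height(24) = 1 + max(0, 0) = 1
  height(46) = 1 + max(1, -1) = 2
  height(4) = 1 + max(0, 2) = 3
Height = 3


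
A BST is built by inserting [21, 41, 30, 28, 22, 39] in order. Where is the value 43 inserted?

Starting tree (level order): [21, None, 41, 30, None, 28, 39, 22]
Insertion path: 21 -> 41
Result: insert 43 as right child of 41
Final tree (level order): [21, None, 41, 30, 43, 28, 39, None, None, 22]


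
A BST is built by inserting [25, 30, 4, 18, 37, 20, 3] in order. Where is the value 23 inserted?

Starting tree (level order): [25, 4, 30, 3, 18, None, 37, None, None, None, 20]
Insertion path: 25 -> 4 -> 18 -> 20
Result: insert 23 as right child of 20
Final tree (level order): [25, 4, 30, 3, 18, None, 37, None, None, None, 20, None, None, None, 23]
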